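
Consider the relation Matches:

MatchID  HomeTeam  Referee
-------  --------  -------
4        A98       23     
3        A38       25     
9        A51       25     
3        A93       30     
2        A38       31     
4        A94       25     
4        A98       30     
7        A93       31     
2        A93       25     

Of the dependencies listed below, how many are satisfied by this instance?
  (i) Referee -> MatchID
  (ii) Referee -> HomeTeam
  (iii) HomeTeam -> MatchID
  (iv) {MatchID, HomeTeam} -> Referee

(i) Referee -> MatchID: Referee=25: 4 rows → MatchID takes values {3, 9, 4, 2} — violation; Referee=30: 2 rows → MatchID takes values {3, 4} — violation; Referee=31: 2 rows → MatchID takes values {2, 7} — violation — fails.
(ii) Referee -> HomeTeam: Referee=25: 4 rows → HomeTeam takes values {A38, A51, A94, A93} — violation; Referee=30: 2 rows → HomeTeam takes values {A93, A98} — violation; Referee=31: 2 rows → HomeTeam takes values {A38, A93} — violation — fails.
(iii) HomeTeam -> MatchID: HomeTeam=A38: 2 rows → MatchID takes values {3, 2} — violation; HomeTeam=A93: 3 rows → MatchID takes values {3, 7, 2} — violation — fails.
(iv) {MatchID, HomeTeam} -> Referee: (MatchID=4, HomeTeam=A98): 2 rows → Referee takes values {23, 30} — violation — fails.
None of the 4 dependencies hold.

0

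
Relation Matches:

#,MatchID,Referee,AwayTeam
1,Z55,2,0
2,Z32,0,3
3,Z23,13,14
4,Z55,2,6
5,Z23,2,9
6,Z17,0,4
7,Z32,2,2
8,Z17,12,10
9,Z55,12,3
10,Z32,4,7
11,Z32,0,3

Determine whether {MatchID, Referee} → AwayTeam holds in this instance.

No

(MatchID=Z55, Referee=2): rows 1, 4 → AwayTeam takes values {0, 6} — violation
(MatchID=Z32, Referee=0): rows 2, 11 → AwayTeam = 3, 3 ✓
(MatchID=Z23, Referee=13): row 3 → AwayTeam = 14 ✓
(MatchID=Z23, Referee=2): row 5 → AwayTeam = 9 ✓
(MatchID=Z17, Referee=0): row 6 → AwayTeam = 4 ✓
(MatchID=Z32, Referee=2): row 7 → AwayTeam = 2 ✓
(MatchID=Z17, Referee=12): row 8 → AwayTeam = 10 ✓
(MatchID=Z55, Referee=12): row 9 → AwayTeam = 3 ✓
(MatchID=Z32, Referee=4): row 10 → AwayTeam = 7 ✓
Two rows agree on {MatchID, Referee} but differ on AwayTeam, so {MatchID, Referee} → AwayTeam does not hold.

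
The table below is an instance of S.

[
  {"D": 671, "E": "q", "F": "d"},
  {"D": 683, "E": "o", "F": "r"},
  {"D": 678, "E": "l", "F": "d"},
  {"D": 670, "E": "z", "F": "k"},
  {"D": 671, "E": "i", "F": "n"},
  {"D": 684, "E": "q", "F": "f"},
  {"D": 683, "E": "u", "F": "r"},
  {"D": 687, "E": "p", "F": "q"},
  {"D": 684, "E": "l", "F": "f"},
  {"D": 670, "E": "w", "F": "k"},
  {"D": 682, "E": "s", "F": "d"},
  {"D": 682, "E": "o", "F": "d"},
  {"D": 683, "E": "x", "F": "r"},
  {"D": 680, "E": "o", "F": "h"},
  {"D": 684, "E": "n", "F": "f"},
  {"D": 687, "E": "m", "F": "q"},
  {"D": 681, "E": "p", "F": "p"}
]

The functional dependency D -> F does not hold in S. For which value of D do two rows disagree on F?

D=671: 2 rows → F takes values {d, n} — violation
D=683: 3 rows → F = r, r, r ✓
D=678: 1 row → F = d ✓
D=670: 2 rows → F = k, k ✓
D=684: 3 rows → F = f, f, f ✓
D=687: 2 rows → F = q, q ✓
D=682: 2 rows → F = d, d ✓
D=680: 1 row → F = h ✓
D=681: 1 row → F = p ✓
The only D value with inconsistent F is D=671.

671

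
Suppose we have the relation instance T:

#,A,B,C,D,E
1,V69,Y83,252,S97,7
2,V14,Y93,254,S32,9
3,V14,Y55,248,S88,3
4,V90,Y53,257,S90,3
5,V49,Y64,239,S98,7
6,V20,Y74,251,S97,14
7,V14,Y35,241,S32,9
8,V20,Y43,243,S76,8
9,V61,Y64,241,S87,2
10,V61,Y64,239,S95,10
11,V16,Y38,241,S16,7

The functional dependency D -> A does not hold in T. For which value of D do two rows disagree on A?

D=S97: rows 1, 6 → A takes values {V69, V20} — violation
D=S32: rows 2, 7 → A = V14, V14 ✓
D=S88: row 3 → A = V14 ✓
D=S90: row 4 → A = V90 ✓
D=S98: row 5 → A = V49 ✓
D=S76: row 8 → A = V20 ✓
D=S87: row 9 → A = V61 ✓
D=S95: row 10 → A = V61 ✓
D=S16: row 11 → A = V16 ✓
The only D value with inconsistent A is D=S97.

S97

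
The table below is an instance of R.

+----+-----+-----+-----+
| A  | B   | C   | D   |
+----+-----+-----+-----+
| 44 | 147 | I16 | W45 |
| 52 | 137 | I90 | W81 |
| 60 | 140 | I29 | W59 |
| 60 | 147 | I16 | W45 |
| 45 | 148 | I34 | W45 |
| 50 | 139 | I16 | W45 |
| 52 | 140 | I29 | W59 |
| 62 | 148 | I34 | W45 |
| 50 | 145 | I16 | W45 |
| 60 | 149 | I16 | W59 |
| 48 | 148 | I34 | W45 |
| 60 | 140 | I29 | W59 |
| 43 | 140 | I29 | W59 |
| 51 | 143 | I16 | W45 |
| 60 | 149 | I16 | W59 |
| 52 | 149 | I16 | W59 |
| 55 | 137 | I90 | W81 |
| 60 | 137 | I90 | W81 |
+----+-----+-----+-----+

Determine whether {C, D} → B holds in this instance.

(C=I16, D=W45): 5 rows → B takes values {147, 139, 145, 143} — violation
(C=I90, D=W81): 3 rows → B = 137, 137, 137 ✓
(C=I29, D=W59): 4 rows → B = 140, 140, 140, 140 ✓
(C=I34, D=W45): 3 rows → B = 148, 148, 148 ✓
(C=I16, D=W59): 3 rows → B = 149, 149, 149 ✓
Two rows agree on {C, D} but differ on B, so {C, D} → B does not hold.

No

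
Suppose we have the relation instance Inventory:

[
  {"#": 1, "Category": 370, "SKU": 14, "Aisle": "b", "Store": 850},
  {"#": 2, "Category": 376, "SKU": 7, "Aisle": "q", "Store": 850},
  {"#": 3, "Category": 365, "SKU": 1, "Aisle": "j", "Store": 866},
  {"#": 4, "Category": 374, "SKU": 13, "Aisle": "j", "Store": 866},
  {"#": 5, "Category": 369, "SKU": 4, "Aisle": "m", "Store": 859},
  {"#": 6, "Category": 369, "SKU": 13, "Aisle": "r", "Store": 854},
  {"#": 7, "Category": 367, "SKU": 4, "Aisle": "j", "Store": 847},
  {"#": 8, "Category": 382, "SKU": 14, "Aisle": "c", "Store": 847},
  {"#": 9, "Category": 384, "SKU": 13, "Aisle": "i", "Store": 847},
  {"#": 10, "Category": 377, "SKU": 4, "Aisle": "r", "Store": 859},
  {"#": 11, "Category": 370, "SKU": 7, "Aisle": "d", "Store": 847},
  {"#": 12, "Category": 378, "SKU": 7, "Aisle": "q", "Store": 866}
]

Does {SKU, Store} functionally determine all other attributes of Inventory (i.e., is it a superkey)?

Rows 5 and 10 have the same {SKU, Store} value (SKU=4, Store=859) but are distinct tuples, so {SKU, Store} does not determine every attribute — not a superkey.

No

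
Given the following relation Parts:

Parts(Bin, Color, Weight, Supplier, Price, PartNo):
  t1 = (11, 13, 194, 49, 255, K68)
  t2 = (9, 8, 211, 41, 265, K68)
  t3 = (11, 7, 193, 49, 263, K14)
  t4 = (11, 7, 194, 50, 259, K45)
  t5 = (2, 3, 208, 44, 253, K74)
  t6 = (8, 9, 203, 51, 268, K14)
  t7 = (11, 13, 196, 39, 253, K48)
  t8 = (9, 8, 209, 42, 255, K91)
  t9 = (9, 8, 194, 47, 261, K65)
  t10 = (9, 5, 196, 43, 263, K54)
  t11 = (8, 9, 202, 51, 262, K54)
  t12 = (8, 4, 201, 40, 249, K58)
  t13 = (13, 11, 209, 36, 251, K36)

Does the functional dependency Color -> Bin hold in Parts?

Color=13: rows 1, 7 → Bin = 11, 11 ✓
Color=8: rows 2, 8, 9 → Bin = 9, 9, 9 ✓
Color=7: rows 3, 4 → Bin = 11, 11 ✓
Color=3: row 5 → Bin = 2 ✓
Color=9: rows 6, 11 → Bin = 8, 8 ✓
Color=5: row 10 → Bin = 9 ✓
Color=4: row 12 → Bin = 8 ✓
Color=11: row 13 → Bin = 13 ✓
Every Color value is associated with a single Bin value, so Color -> Bin holds.

Yes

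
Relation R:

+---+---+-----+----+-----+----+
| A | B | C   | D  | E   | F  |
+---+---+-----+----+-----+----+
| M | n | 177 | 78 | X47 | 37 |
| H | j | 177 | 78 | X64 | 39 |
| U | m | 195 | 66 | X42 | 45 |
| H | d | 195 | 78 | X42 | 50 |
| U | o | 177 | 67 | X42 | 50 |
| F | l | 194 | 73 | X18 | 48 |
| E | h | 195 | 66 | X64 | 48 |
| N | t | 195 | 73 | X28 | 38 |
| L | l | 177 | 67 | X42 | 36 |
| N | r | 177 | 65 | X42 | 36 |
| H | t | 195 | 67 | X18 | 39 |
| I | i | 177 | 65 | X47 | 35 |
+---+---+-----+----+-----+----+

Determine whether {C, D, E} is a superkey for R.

Two distinct rows share (C=177, D=67, E=X42), so {C, D, E} does not determine every attribute — not a superkey.

No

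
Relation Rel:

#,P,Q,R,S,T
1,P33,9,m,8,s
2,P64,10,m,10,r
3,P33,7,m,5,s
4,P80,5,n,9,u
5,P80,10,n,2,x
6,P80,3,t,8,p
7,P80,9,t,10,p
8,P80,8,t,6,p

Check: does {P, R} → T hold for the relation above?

(P=P33, R=m): rows 1, 3 → T = s, s ✓
(P=P64, R=m): row 2 → T = r ✓
(P=P80, R=n): rows 4, 5 → T takes values {u, x} — violation
(P=P80, R=t): rows 6, 7, 8 → T = p, p, p ✓
Two rows agree on {P, R} but differ on T, so {P, R} → T does not hold.

No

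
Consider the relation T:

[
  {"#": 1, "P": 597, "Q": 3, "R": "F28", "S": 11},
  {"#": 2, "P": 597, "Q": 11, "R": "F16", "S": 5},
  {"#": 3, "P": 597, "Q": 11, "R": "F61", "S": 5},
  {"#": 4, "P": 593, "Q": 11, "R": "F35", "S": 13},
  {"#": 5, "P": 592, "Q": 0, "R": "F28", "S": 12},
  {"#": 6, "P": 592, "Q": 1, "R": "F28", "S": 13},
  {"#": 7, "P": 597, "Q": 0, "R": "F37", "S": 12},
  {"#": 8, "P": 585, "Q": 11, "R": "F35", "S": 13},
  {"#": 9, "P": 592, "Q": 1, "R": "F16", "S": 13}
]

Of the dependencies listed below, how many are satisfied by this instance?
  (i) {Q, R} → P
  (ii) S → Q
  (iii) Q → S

(i) {Q, R} → P: (Q=11, R=F35): rows 4, 8 → P takes values {593, 585} — violation — fails.
(ii) S → Q: S=13: rows 4, 6, 8, 9 → Q takes values {11, 1} — violation — fails.
(iii) Q → S: Q=11: rows 2, 3, 4, 8 → S takes values {5, 13} — violation — fails.
None of the 3 dependencies hold.

0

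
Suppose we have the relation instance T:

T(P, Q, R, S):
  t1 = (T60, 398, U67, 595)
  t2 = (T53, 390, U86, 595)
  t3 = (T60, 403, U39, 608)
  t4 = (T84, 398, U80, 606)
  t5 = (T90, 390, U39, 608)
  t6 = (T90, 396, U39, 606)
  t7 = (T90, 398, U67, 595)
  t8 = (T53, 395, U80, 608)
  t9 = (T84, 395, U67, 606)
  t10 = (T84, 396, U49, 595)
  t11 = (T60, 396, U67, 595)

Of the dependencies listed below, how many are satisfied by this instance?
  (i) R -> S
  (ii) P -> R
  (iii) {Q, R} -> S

1

(i) R -> S: R=U67: rows 1, 7, 9, 11 → S takes values {595, 606} — violation; R=U39: rows 3, 5, 6 → S takes values {608, 606} — violation; R=U80: rows 4, 8 → S takes values {606, 608} — violation — fails.
(ii) P -> R: P=T60: rows 1, 3, 11 → R takes values {U67, U39} — violation; P=T53: rows 2, 8 → R takes values {U86, U80} — violation; P=T84: rows 4, 9, 10 → R takes values {U80, U67, U49} — violation; P=T90: rows 5, 6, 7 → R takes values {U39, U67} — violation — fails.
(iii) {Q, R} -> S: every LHS value maps to a single RHS value — holds.
1 of the 3 dependencies holds.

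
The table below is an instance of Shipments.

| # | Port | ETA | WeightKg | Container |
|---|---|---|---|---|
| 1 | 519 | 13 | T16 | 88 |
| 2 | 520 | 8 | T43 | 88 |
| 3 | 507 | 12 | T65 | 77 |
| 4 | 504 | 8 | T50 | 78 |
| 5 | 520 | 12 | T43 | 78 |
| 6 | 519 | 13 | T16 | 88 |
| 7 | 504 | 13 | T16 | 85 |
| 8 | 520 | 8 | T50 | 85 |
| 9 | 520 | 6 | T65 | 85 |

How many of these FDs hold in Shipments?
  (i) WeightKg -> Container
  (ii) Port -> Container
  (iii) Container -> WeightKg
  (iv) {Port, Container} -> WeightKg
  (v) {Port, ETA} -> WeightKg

0

(i) WeightKg -> Container: WeightKg=T16: rows 1, 6, 7 → Container takes values {88, 85} — violation; WeightKg=T43: rows 2, 5 → Container takes values {88, 78} — violation; WeightKg=T65: rows 3, 9 → Container takes values {77, 85} — violation; WeightKg=T50: rows 4, 8 → Container takes values {78, 85} — violation — fails.
(ii) Port -> Container: Port=520: rows 2, 5, 8, 9 → Container takes values {88, 78, 85} — violation; Port=504: rows 4, 7 → Container takes values {78, 85} — violation — fails.
(iii) Container -> WeightKg: Container=88: rows 1, 2, 6 → WeightKg takes values {T16, T43} — violation; Container=78: rows 4, 5 → WeightKg takes values {T50, T43} — violation; Container=85: rows 7, 8, 9 → WeightKg takes values {T16, T50, T65} — violation — fails.
(iv) {Port, Container} -> WeightKg: (Port=520, Container=85): rows 8, 9 → WeightKg takes values {T50, T65} — violation — fails.
(v) {Port, ETA} -> WeightKg: (Port=520, ETA=8): rows 2, 8 → WeightKg takes values {T43, T50} — violation — fails.
None of the 5 dependencies hold.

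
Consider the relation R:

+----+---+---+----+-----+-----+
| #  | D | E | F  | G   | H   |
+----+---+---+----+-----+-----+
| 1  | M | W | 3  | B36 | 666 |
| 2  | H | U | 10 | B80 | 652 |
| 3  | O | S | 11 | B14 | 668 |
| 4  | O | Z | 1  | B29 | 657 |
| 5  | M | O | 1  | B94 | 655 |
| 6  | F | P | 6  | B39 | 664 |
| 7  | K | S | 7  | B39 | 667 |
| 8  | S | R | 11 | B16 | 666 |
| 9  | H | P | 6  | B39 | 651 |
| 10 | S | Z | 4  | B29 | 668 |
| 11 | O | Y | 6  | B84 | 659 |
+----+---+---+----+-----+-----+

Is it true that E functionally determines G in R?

No

E=W: row 1 → G = B36 ✓
E=U: row 2 → G = B80 ✓
E=S: rows 3, 7 → G takes values {B14, B39} — violation
E=Z: rows 4, 10 → G = B29, B29 ✓
E=O: row 5 → G = B94 ✓
E=P: rows 6, 9 → G = B39, B39 ✓
E=R: row 8 → G = B16 ✓
E=Y: row 11 → G = B84 ✓
Two rows agree on E but differ on G, so E -> G does not hold.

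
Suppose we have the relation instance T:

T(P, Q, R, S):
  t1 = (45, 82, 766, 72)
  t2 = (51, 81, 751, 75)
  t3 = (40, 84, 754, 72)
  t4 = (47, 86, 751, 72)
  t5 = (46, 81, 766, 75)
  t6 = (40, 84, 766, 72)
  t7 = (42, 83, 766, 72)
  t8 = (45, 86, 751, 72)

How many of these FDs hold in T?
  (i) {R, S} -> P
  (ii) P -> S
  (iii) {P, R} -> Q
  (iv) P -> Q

2

(i) {R, S} -> P: (R=766, S=72): rows 1, 6, 7 → P takes values {45, 40, 42} — violation; (R=751, S=72): rows 4, 8 → P takes values {47, 45} — violation — fails.
(ii) P -> S: every LHS value maps to a single RHS value — holds.
(iii) {P, R} -> Q: every LHS value maps to a single RHS value — holds.
(iv) P -> Q: P=45: rows 1, 8 → Q takes values {82, 86} — violation — fails.
2 of the 4 dependencies hold.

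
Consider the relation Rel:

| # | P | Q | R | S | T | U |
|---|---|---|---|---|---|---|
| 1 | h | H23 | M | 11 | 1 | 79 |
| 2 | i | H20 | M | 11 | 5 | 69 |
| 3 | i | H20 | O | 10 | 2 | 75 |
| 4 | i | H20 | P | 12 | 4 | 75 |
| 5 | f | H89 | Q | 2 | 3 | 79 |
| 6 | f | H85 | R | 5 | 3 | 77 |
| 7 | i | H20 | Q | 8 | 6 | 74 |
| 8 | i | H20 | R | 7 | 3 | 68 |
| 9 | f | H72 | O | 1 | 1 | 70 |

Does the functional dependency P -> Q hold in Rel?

No

P=h: row 1 → Q = H23 ✓
P=i: rows 2, 3, 4, 7, 8 → Q = H20, H20, H20, H20, H20 ✓
P=f: rows 5, 6, 9 → Q takes values {H89, H85, H72} — violation
Two rows agree on P but differ on Q, so P -> Q does not hold.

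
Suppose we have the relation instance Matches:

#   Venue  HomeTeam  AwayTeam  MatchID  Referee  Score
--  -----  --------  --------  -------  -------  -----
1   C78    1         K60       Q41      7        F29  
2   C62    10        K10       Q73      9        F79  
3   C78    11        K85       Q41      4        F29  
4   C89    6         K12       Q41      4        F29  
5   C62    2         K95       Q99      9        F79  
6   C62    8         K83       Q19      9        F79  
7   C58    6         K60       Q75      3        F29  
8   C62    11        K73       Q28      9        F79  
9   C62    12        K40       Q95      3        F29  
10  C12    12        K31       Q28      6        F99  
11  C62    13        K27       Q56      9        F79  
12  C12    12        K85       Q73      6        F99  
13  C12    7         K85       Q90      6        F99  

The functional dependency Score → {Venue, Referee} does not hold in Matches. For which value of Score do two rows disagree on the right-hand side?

F29

Score=F29: rows 1, 3, 4, 7, 9 → {Venue,Referee} takes values {(C78, 7), (C78, 4), (C89, 4), (C58, 3), (C62, 3)} — violation
Score=F79: rows 2, 5, 6, 8, 11 → {Venue,Referee} = (C62, 9), (C62, 9), (C62, 9), (C62, 9), (C62, 9) ✓
Score=F99: rows 10, 12, 13 → {Venue,Referee} = (C12, 6), (C12, 6), (C12, 6) ✓
The only Score value with inconsistent RHS is Score=F29.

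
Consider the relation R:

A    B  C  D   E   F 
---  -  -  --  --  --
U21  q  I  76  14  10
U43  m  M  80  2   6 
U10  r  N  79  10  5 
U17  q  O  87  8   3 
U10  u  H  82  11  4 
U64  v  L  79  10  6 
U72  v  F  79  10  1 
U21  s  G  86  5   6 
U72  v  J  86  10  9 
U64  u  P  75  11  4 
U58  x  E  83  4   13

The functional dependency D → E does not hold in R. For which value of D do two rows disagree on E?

86

D=76: 1 row → E = 14 ✓
D=80: 1 row → E = 2 ✓
D=79: 3 rows → E = 10, 10, 10 ✓
D=87: 1 row → E = 8 ✓
D=82: 1 row → E = 11 ✓
D=86: 2 rows → E takes values {5, 10} — violation
D=75: 1 row → E = 11 ✓
D=83: 1 row → E = 4 ✓
The only D value with inconsistent E is D=86.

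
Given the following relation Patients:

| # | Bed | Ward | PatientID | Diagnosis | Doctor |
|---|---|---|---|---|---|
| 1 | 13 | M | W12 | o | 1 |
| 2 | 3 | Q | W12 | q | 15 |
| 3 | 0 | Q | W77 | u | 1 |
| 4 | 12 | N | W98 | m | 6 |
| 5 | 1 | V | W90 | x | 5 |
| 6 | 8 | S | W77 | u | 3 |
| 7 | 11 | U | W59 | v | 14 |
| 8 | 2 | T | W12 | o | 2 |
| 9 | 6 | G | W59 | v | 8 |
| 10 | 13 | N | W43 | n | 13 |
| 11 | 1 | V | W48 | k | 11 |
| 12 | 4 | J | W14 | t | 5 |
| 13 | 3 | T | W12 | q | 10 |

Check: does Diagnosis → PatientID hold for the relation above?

Yes

Diagnosis=o: rows 1, 8 → PatientID = W12, W12 ✓
Diagnosis=q: rows 2, 13 → PatientID = W12, W12 ✓
Diagnosis=u: rows 3, 6 → PatientID = W77, W77 ✓
Diagnosis=m: row 4 → PatientID = W98 ✓
Diagnosis=x: row 5 → PatientID = W90 ✓
Diagnosis=v: rows 7, 9 → PatientID = W59, W59 ✓
Diagnosis=n: row 10 → PatientID = W43 ✓
Diagnosis=k: row 11 → PatientID = W48 ✓
Diagnosis=t: row 12 → PatientID = W14 ✓
Every Diagnosis value is associated with a single PatientID value, so Diagnosis → PatientID holds.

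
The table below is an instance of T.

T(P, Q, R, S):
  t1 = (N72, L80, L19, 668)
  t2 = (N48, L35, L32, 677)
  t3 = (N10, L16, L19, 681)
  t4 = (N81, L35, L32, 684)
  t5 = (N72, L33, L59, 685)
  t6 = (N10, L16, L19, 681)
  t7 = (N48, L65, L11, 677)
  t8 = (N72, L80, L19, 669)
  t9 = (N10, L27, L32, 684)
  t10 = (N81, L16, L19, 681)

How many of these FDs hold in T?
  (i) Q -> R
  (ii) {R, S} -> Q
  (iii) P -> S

(i) Q -> R: every LHS value maps to a single RHS value — holds.
(ii) {R, S} -> Q: (R=L32, S=684): rows 4, 9 → Q takes values {L35, L27} — violation — fails.
(iii) P -> S: P=N72: rows 1, 5, 8 → S takes values {668, 685, 669} — violation; P=N10: rows 3, 6, 9 → S takes values {681, 684} — violation; P=N81: rows 4, 10 → S takes values {684, 681} — violation — fails.
1 of the 3 dependencies holds.

1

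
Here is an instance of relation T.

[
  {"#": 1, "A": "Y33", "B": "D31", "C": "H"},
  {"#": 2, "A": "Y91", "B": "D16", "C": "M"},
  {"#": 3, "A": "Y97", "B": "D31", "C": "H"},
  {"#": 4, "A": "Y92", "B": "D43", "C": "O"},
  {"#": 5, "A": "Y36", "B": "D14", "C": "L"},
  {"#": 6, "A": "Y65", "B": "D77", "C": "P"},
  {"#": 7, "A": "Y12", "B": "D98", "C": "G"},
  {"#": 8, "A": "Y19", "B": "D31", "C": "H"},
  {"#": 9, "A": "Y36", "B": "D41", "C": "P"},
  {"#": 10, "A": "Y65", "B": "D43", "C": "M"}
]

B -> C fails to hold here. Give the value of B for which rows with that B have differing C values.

D43

B=D31: rows 1, 3, 8 → C = H, H, H ✓
B=D16: row 2 → C = M ✓
B=D43: rows 4, 10 → C takes values {O, M} — violation
B=D14: row 5 → C = L ✓
B=D77: row 6 → C = P ✓
B=D98: row 7 → C = G ✓
B=D41: row 9 → C = P ✓
The only B value with inconsistent C is B=D43.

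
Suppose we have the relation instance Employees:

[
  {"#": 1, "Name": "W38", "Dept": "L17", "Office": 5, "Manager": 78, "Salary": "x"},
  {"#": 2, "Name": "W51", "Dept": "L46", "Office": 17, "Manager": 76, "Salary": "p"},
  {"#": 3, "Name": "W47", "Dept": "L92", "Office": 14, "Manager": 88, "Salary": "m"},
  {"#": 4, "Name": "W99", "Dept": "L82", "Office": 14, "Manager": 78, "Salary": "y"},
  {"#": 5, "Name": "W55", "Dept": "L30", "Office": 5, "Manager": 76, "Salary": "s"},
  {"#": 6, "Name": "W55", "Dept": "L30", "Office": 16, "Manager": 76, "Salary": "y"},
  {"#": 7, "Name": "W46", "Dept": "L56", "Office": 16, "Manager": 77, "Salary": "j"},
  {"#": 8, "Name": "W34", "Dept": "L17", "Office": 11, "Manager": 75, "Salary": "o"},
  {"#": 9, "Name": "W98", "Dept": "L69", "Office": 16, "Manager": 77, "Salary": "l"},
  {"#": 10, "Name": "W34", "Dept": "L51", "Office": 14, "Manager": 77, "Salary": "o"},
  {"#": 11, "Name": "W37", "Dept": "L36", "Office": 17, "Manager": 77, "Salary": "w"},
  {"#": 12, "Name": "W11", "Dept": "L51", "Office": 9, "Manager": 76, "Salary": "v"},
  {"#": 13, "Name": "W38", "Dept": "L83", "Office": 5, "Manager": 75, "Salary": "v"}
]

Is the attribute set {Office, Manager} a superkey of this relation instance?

Rows 7 and 9 have the same {Office, Manager} value (Office=16, Manager=77) but are distinct tuples, so {Office, Manager} does not determine every attribute — not a superkey.

No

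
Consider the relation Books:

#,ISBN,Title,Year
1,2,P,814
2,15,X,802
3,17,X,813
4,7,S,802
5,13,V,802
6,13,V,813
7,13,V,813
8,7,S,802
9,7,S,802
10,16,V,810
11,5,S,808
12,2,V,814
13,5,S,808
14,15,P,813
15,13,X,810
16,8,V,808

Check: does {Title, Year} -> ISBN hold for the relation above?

(Title=P, Year=814): row 1 → ISBN = 2 ✓
(Title=X, Year=802): row 2 → ISBN = 15 ✓
(Title=X, Year=813): row 3 → ISBN = 17 ✓
(Title=S, Year=802): rows 4, 8, 9 → ISBN = 7, 7, 7 ✓
(Title=V, Year=802): row 5 → ISBN = 13 ✓
(Title=V, Year=813): rows 6, 7 → ISBN = 13, 13 ✓
(Title=V, Year=810): row 10 → ISBN = 16 ✓
(Title=S, Year=808): rows 11, 13 → ISBN = 5, 5 ✓
(Title=V, Year=814): row 12 → ISBN = 2 ✓
(Title=P, Year=813): row 14 → ISBN = 15 ✓
(Title=X, Year=810): row 15 → ISBN = 13 ✓
(Title=V, Year=808): row 16 → ISBN = 8 ✓
Every {Title, Year} value is associated with a single ISBN value, so {Title, Year} -> ISBN holds.

Yes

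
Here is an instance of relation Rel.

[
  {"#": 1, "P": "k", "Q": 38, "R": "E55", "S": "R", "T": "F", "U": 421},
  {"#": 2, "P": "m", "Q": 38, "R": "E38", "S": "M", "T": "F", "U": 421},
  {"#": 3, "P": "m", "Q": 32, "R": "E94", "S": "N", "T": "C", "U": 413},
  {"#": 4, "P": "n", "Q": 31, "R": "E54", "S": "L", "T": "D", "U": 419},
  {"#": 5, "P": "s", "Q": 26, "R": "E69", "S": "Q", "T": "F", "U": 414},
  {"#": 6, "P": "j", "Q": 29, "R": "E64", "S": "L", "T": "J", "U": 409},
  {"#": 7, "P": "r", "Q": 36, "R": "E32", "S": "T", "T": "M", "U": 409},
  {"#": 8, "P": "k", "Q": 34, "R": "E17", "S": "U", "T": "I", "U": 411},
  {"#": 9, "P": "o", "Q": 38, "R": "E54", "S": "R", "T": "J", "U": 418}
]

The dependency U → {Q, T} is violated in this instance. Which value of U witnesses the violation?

U=421: rows 1, 2 → {Q,T} = (38, F), (38, F) ✓
U=413: row 3 → {Q,T} = (32, C) ✓
U=419: row 4 → {Q,T} = (31, D) ✓
U=414: row 5 → {Q,T} = (26, F) ✓
U=409: rows 6, 7 → {Q,T} takes values {(29, J), (36, M)} — violation
U=411: row 8 → {Q,T} = (34, I) ✓
U=418: row 9 → {Q,T} = (38, J) ✓
The only U value with inconsistent RHS is U=409.

409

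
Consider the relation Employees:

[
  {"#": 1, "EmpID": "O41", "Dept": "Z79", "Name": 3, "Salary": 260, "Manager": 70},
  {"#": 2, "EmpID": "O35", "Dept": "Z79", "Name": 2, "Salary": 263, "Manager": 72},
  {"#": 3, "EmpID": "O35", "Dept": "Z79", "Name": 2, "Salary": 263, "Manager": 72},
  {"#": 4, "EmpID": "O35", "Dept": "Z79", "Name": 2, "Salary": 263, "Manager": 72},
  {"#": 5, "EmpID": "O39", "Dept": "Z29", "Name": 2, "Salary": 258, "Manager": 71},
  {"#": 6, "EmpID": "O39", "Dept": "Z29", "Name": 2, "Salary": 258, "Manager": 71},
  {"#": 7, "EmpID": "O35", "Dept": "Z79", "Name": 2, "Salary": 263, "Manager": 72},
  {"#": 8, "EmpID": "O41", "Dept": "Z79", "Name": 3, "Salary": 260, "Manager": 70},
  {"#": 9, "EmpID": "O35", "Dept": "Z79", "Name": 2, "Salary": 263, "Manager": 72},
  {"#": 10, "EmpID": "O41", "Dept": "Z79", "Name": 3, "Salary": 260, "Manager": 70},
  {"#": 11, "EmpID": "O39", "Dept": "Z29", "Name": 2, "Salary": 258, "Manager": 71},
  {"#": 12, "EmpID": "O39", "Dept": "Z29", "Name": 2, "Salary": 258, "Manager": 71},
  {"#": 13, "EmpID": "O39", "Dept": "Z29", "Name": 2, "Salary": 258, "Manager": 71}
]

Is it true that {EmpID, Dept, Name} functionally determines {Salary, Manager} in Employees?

Yes

(EmpID=O41, Dept=Z79, Name=3): rows 1, 8, 10 → {Salary,Manager} = (260, 70), (260, 70), (260, 70) ✓
(EmpID=O35, Dept=Z79, Name=2): rows 2, 3, 4, 7, 9 → {Salary,Manager} = (263, 72), (263, 72), (263, 72), (263, 72), (263, 72) ✓
(EmpID=O39, Dept=Z29, Name=2): rows 5, 6, 11, 12, 13 → {Salary,Manager} = (258, 71), (258, 71), (258, 71), (258, 71), (258, 71) ✓
Every {EmpID, Dept, Name} value is associated with a single {Salary, Manager} value, so {EmpID, Dept, Name} → {Salary, Manager} holds.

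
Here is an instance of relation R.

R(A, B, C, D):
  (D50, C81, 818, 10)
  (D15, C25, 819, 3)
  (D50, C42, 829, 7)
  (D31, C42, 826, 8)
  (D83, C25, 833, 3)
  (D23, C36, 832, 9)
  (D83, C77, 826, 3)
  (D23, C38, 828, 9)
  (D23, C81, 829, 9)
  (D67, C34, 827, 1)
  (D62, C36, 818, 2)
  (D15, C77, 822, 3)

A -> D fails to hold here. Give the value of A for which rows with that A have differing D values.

D50

A=D50: 2 rows → D takes values {10, 7} — violation
A=D15: 2 rows → D = 3, 3 ✓
A=D31: 1 row → D = 8 ✓
A=D83: 2 rows → D = 3, 3 ✓
A=D23: 3 rows → D = 9, 9, 9 ✓
A=D67: 1 row → D = 1 ✓
A=D62: 1 row → D = 2 ✓
The only A value with inconsistent D is A=D50.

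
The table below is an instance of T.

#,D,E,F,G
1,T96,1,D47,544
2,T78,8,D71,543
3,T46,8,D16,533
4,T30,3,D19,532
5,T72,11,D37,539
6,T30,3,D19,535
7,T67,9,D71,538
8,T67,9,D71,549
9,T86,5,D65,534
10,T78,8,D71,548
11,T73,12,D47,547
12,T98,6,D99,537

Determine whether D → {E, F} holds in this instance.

Yes

D=T96: row 1 → {E,F} = (1, D47) ✓
D=T78: rows 2, 10 → {E,F} = (8, D71), (8, D71) ✓
D=T46: row 3 → {E,F} = (8, D16) ✓
D=T30: rows 4, 6 → {E,F} = (3, D19), (3, D19) ✓
D=T72: row 5 → {E,F} = (11, D37) ✓
D=T67: rows 7, 8 → {E,F} = (9, D71), (9, D71) ✓
D=T86: row 9 → {E,F} = (5, D65) ✓
D=T73: row 11 → {E,F} = (12, D47) ✓
D=T98: row 12 → {E,F} = (6, D99) ✓
Every D value is associated with a single {E, F} value, so D → {E, F} holds.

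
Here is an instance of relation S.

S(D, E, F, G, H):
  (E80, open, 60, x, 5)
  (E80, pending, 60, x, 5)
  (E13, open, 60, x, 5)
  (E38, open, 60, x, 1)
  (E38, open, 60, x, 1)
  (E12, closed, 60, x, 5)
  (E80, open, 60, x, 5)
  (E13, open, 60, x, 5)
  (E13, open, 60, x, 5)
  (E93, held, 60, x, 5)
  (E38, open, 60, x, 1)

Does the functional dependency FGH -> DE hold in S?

(F=60, G=x, H=5): 8 rows → {D,E} takes values {(E80, open), (E80, pending), (E13, open), (E12, closed), (E93, held)} — violation
(F=60, G=x, H=1): 3 rows → {D,E} = (E38, open), (E38, open), (E38, open) ✓
Two rows agree on FGH but differ on DE, so FGH -> DE does not hold.

No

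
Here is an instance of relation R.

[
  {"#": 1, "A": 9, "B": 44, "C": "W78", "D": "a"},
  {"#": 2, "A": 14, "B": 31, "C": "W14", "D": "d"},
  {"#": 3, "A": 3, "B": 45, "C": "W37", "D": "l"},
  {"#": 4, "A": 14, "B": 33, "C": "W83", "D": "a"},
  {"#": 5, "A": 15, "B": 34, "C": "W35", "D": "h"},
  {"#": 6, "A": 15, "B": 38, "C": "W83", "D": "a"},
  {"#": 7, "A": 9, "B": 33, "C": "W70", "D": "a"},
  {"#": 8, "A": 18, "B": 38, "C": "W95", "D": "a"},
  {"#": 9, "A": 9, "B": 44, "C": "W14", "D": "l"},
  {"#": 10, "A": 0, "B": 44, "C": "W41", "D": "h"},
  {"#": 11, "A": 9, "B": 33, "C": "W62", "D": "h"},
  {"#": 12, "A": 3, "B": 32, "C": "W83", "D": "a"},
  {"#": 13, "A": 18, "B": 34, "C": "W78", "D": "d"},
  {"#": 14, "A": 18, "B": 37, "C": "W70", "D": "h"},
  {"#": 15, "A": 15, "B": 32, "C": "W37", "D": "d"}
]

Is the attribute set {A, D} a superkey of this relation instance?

Rows 1 and 7 have the same {A, D} value (A=9, D=a) but are distinct tuples, so {A, D} does not determine every attribute — not a superkey.

No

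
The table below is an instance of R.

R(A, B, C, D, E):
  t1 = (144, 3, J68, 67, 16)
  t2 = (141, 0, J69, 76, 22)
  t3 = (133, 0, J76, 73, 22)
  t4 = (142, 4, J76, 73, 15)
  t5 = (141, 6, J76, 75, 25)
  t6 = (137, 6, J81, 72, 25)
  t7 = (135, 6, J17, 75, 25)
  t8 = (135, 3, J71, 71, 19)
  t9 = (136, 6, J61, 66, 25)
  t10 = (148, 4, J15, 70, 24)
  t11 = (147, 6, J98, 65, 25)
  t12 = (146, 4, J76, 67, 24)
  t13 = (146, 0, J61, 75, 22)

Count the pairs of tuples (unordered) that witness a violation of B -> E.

3

B=3: violating pairs (1,8) — 1 pair.
B=0: all 3 rows agree on E — 0 pairs.
B=4: violating pairs (4,10), (4,12) — 2 pairs.
B=6: all 5 rows agree on E — 0 pairs.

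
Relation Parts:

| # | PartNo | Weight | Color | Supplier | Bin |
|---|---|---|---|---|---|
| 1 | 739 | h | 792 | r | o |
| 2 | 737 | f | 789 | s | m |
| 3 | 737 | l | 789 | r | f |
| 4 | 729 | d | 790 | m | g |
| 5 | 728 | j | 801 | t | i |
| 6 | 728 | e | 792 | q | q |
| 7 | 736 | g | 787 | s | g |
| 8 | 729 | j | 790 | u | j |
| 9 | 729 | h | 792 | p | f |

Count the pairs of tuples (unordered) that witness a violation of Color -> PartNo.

3

Color=792: violating pairs (1,6), (1,9), (6,9) — 3 pairs.
Color=789: all 2 rows agree on PartNo — 0 pairs.
Color=790: all 2 rows agree on PartNo — 0 pairs.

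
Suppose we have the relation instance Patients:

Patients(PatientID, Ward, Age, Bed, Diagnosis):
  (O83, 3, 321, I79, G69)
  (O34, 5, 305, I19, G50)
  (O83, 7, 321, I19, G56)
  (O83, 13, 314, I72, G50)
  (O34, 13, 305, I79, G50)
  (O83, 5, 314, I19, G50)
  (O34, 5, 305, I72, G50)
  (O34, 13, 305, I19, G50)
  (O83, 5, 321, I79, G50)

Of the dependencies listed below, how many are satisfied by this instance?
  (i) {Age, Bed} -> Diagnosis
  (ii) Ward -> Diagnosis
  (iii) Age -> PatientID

(i) {Age, Bed} -> Diagnosis: (Age=321, Bed=I79): 2 rows → Diagnosis takes values {G69, G50} — violation — fails.
(ii) Ward -> Diagnosis: every LHS value maps to a single RHS value — holds.
(iii) Age -> PatientID: every LHS value maps to a single RHS value — holds.
2 of the 3 dependencies hold.

2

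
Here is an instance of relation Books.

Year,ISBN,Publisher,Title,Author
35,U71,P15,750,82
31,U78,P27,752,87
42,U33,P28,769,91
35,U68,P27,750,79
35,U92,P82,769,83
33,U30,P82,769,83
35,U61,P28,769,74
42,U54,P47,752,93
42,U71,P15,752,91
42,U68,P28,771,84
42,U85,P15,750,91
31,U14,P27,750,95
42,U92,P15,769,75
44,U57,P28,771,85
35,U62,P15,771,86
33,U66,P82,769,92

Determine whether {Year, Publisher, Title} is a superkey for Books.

Two distinct rows share (Year=33, Publisher=P82, Title=769), so {Year, Publisher, Title} does not determine every attribute — not a superkey.

No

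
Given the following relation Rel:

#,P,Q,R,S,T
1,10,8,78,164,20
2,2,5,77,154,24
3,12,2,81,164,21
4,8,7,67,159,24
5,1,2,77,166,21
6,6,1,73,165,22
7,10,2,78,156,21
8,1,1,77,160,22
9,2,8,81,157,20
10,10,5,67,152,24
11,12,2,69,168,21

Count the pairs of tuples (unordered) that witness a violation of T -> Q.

T=20: all 2 rows agree on Q — 0 pairs.
T=24: violating pairs (2,4), (4,10) — 2 pairs.
T=21: all 4 rows agree on Q — 0 pairs.
T=22: all 2 rows agree on Q — 0 pairs.

2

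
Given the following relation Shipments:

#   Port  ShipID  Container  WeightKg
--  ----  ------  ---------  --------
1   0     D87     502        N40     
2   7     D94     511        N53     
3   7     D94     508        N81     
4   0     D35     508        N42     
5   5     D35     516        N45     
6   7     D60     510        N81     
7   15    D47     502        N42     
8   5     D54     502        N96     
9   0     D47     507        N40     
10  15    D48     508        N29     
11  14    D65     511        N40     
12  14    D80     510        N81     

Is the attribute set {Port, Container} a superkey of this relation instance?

All 12 rows have distinct {Port, Container} values, so {Port, Container} → (all attributes) holds and {Port, Container} is a superkey.

Yes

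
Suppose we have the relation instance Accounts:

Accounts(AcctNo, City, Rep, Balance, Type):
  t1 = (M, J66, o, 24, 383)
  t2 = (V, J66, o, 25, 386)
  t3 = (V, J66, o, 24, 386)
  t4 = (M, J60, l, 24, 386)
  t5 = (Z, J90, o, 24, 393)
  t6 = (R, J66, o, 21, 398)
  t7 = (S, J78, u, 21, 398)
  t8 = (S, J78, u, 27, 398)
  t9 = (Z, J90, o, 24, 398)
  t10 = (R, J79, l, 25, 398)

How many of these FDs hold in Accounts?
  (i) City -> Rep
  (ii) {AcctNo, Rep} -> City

(i) City -> Rep: every LHS value maps to a single RHS value — holds.
(ii) {AcctNo, Rep} -> City: every LHS value maps to a single RHS value — holds.
2 of the 2 dependencies hold.

2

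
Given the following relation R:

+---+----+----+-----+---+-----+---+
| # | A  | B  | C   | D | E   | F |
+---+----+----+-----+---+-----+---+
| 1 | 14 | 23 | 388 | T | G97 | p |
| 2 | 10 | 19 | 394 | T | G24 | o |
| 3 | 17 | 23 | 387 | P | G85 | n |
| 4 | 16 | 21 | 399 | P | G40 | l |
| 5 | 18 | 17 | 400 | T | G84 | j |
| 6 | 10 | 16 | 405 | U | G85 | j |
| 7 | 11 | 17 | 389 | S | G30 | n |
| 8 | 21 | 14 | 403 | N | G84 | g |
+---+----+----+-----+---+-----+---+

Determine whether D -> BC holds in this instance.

D=T: rows 1, 2, 5 → {B,C} takes values {(23, 388), (19, 394), (17, 400)} — violation
D=P: rows 3, 4 → {B,C} takes values {(23, 387), (21, 399)} — violation
D=U: row 6 → {B,C} = (16, 405) ✓
D=S: row 7 → {B,C} = (17, 389) ✓
D=N: row 8 → {B,C} = (14, 403) ✓
Two rows agree on D but differ on BC, so D -> BC does not hold.

No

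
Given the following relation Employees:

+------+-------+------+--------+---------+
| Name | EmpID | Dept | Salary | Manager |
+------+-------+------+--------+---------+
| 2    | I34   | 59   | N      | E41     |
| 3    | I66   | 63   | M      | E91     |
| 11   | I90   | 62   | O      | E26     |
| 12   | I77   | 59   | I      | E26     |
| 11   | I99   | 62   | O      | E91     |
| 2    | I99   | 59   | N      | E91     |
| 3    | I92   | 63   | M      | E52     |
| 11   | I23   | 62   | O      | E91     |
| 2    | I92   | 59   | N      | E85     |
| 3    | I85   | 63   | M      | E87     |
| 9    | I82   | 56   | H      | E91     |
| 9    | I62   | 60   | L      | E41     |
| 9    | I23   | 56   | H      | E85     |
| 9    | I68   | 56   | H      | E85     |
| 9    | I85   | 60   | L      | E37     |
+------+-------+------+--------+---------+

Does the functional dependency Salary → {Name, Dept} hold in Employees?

Salary=N: 3 rows → {Name,Dept} = (2, 59), (2, 59), (2, 59) ✓
Salary=M: 3 rows → {Name,Dept} = (3, 63), (3, 63), (3, 63) ✓
Salary=O: 3 rows → {Name,Dept} = (11, 62), (11, 62), (11, 62) ✓
Salary=I: 1 row → {Name,Dept} = (12, 59) ✓
Salary=H: 3 rows → {Name,Dept} = (9, 56), (9, 56), (9, 56) ✓
Salary=L: 2 rows → {Name,Dept} = (9, 60), (9, 60) ✓
Every Salary value is associated with a single {Name, Dept} value, so Salary → {Name, Dept} holds.

Yes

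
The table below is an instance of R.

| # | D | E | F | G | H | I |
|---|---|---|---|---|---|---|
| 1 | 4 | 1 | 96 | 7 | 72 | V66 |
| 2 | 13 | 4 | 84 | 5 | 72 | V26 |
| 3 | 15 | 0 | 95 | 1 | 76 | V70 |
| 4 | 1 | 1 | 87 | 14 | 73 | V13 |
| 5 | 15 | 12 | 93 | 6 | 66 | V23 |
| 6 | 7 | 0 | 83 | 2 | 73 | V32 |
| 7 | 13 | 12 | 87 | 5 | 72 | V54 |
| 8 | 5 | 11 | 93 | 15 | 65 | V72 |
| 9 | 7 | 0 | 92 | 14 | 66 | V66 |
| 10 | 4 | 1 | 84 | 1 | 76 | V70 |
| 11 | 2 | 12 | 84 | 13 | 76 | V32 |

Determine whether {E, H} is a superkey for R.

Yes

All 11 rows have distinct {E, H} values, so {E, H} → (all attributes) holds and {E, H} is a superkey.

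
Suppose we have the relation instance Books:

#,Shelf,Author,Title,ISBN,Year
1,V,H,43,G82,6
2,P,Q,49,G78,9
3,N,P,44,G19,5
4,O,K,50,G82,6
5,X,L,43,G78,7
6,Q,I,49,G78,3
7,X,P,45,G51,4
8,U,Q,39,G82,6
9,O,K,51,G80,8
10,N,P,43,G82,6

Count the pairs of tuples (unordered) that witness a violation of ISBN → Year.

ISBN=G82: all 4 rows agree on Year — 0 pairs.
ISBN=G78: violating pairs (2,5), (2,6), (5,6) — 3 pairs.

3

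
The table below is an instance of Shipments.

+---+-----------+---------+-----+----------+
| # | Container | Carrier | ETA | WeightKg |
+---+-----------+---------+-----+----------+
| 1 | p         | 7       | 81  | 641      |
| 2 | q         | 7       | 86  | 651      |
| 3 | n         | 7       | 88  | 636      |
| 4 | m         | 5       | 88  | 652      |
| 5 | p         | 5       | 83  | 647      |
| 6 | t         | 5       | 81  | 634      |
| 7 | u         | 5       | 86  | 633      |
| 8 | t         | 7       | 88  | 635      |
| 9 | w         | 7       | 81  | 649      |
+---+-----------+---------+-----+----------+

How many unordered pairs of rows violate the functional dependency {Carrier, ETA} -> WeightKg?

(Carrier=7, ETA=81): violating pairs (1,9) — 1 pair.
(Carrier=7, ETA=88): violating pairs (3,8) — 1 pair.

2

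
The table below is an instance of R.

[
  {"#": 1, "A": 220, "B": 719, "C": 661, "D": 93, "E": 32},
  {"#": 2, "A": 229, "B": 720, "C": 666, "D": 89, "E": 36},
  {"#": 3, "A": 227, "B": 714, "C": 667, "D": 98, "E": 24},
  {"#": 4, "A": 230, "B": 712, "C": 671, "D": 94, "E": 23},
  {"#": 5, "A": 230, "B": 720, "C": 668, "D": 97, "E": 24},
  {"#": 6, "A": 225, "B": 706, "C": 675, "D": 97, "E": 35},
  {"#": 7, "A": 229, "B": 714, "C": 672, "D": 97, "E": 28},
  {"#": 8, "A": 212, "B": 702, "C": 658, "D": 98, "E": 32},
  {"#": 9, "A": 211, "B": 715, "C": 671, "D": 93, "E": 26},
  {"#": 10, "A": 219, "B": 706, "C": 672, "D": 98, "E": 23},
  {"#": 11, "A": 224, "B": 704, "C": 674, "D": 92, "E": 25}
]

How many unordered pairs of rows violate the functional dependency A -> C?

A=229: violating pairs (2,7) — 1 pair.
A=230: violating pairs (4,5) — 1 pair.

2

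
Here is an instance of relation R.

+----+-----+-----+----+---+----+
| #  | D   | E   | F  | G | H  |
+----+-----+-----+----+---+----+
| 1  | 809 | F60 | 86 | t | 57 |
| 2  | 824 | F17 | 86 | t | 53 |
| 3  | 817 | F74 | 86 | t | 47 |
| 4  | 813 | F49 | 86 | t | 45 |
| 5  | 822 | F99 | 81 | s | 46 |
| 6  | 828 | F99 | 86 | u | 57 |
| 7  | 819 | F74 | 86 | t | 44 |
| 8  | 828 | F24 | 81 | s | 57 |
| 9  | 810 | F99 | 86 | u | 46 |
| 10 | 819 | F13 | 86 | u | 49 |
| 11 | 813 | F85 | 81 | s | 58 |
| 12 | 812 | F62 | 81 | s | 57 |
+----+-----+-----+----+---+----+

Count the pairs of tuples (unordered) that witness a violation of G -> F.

0

G=t: all 5 rows agree on F — 0 pairs.
G=s: all 4 rows agree on F — 0 pairs.
G=u: all 3 rows agree on F — 0 pairs.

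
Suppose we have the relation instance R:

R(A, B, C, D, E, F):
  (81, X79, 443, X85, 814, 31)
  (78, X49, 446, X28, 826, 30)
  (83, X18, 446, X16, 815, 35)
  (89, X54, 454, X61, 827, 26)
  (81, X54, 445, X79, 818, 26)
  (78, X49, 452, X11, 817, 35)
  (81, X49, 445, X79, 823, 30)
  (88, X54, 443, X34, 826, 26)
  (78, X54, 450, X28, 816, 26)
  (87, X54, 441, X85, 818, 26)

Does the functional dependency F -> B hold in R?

F=31: 1 row → B = X79 ✓
F=30: 2 rows → B = X49, X49 ✓
F=35: 2 rows → B takes values {X18, X49} — violation
F=26: 5 rows → B = X54, X54, X54, X54, X54 ✓
Two rows agree on F but differ on B, so F -> B does not hold.

No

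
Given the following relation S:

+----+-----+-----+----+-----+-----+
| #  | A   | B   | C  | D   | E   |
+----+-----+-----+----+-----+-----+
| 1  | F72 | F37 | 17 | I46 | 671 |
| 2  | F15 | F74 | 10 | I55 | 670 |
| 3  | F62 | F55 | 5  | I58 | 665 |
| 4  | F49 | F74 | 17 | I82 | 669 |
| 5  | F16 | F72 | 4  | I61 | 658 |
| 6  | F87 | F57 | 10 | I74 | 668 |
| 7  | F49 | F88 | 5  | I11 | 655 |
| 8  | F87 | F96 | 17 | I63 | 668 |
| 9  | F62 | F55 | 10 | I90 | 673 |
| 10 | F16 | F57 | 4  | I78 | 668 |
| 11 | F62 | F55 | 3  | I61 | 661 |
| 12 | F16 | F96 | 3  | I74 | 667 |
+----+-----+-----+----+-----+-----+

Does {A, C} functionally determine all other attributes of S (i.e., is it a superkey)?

Rows 5 and 10 have the same {A, C} value (A=F16, C=4) but are distinct tuples, so {A, C} does not determine every attribute — not a superkey.

No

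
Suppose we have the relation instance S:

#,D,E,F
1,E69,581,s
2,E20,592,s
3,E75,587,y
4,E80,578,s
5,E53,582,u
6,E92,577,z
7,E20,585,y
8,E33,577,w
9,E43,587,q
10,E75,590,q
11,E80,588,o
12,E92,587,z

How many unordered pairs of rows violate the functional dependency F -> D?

F=s: violating pairs (1,2), (1,4), (2,4) — 3 pairs.
F=y: violating pairs (3,7) — 1 pair.
F=z: all 2 rows agree on D — 0 pairs.
F=q: violating pairs (9,10) — 1 pair.

5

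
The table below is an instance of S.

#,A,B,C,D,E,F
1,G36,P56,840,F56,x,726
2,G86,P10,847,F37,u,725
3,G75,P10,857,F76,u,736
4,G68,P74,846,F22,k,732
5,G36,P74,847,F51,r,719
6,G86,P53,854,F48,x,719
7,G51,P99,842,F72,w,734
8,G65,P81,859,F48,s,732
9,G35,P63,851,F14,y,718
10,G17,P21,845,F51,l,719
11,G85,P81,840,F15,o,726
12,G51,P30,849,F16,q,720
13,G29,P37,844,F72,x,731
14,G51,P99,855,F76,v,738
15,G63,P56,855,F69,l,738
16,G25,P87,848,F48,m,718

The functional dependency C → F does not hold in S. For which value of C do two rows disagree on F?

847

C=840: rows 1, 11 → F = 726, 726 ✓
C=847: rows 2, 5 → F takes values {725, 719} — violation
C=857: row 3 → F = 736 ✓
C=846: row 4 → F = 732 ✓
C=854: row 6 → F = 719 ✓
C=842: row 7 → F = 734 ✓
C=859: row 8 → F = 732 ✓
C=851: row 9 → F = 718 ✓
C=845: row 10 → F = 719 ✓
C=849: row 12 → F = 720 ✓
C=844: row 13 → F = 731 ✓
C=855: rows 14, 15 → F = 738, 738 ✓
C=848: row 16 → F = 718 ✓
The only C value with inconsistent F is C=847.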